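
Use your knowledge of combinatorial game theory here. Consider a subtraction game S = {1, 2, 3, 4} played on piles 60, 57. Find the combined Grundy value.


Subtraction set: {1, 2, 3, 4}
For this subtraction set, G(n) = n mod 5 (period = max + 1 = 5).
Pile 1 (size 60): G(60) = 60 mod 5 = 0
Pile 2 (size 57): G(57) = 57 mod 5 = 2
Total Grundy value = XOR of all: 0 XOR 2 = 2

2


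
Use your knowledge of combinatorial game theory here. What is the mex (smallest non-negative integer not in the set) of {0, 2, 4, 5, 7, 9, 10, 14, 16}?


Set = {0, 2, 4, 5, 7, 9, 10, 14, 16}
0 is in the set.
1 is NOT in the set. This is the mex.
mex = 1

1


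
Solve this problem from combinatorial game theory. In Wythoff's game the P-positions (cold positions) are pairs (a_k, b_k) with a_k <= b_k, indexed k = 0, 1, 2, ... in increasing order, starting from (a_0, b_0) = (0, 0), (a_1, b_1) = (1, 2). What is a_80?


By Wythoff's theorem, a_k = floor(k * phi) and b_k = floor(k * phi^2) = a_k + k, where phi = (1 + sqrt(5))/2 is the golden ratio.
phi = (1 + sqrt(5))/2 = 1.618034
k = 80
k * phi = 80 * 1.618034 = 129.442719
a_80 = floor(k * phi) = 129

129


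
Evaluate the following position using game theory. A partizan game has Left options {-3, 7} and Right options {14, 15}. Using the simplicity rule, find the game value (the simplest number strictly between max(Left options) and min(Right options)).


Left options: {-3, 7}, max = 7
Right options: {14, 15}, min = 14
All options are numbers and max(Left) < min(Right), so by the simplicity theorem the value is the simplest (earliest-born) number strictly between 7 and 14.
Integers 8 through 13 all lie strictly between 7 and 14.
Among integers, the simplest (lowest birthday = smallest |n|; 0 is born on day 0, +-n on day n) is 8.
No non-integer in the interval can be simpler: if x is a non-integer in the interval, then floor(x) or ceil(x) also lies in the interval (the interval contains an integer), and both are proper prefixes of x's sign expansion, i.e. born earlier. So the game value is 8.
Game value = 8

8


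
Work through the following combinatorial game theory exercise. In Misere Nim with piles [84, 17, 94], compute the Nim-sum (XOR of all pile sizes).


We need the XOR (exclusive or) of all pile sizes.
After XOR-ing pile 1 (size 84): 0 XOR 84 = 84
After XOR-ing pile 2 (size 17): 84 XOR 17 = 69
After XOR-ing pile 3 (size 94): 69 XOR 94 = 27
The Nim-value of this position is 27.

27


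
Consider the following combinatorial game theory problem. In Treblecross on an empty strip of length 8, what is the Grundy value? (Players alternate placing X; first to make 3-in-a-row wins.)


Treblecross: place X on empty cells; 3-in-a-row wins.
Playing within two cells of an existing X lets the opponent win at once, so sensible play treats the cells i-2..i+2 around each X as dead. The player left with no safe cell loses, so this is a normal-play take-away game on strips of safe cells.
Placing X at cell i (0-indexed) of a strip of k safe cells leaves independent strips of sizes max(0, i-2) and max(0, k-i-3). Hence G(k) = mex{ G(max(0,i-2)) XOR G(max(0,k-i-3)) : 0 <= i < k }, with G(0) = 0.
G(1): splits (0,0):0^0=0 -> mex({0}) = 1
G(2): splits (0,0):0^0=0 -> mex({0}) = 1
G(3): splits (0,0):0^0=0 -> mex({0}) = 1
G(4): splits (0,1):0^1=1 (0,0):0^0=0 -> mex({0, 1}) = 2
G(5): splits (0,2):0^1=1 (0,1):0^1=1 (0,0):0^0=0 -> mex({0, 1}) = 2
G(6) = mex({1}) = 0
G(7) = mex({0, 1, 2}) = 3
G(8) = mex({0, 1, 2}) = 3
Therefore G(8) = 3.

3


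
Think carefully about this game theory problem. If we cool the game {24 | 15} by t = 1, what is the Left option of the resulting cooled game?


Original game: {24 | 15} (a switch {a | b} with a > b).
Cooling by t (for t below the temperature (a - b)/2 = 9/2) taxes each move by t: {a | b} cooled by t is {a - t | b + t}.
Cooling amount: t = 1
Cooled Left option: 24 - 1 = 23
Cooled Right option: 15 + 1 = 16
Cooled game: {23 | 16}
Left option = 23

23


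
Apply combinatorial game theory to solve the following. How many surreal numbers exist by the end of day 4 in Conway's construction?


Day 0: {|} = 0 is born. Count = 1.
Day n: the number of surreal numbers born by day n is 2^(n+1) - 1.
By day 0: 2^1 - 1 = 1
By day 1: 2^2 - 1 = 3
By day 2: 2^3 - 1 = 7
By day 3: 2^4 - 1 = 15
By day 4: 2^5 - 1 = 31
By day 4: 31 surreal numbers.

31


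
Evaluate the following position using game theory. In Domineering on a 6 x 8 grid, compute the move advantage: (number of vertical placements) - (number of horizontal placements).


Board is 6 x 8 (rows x cols).
Left (vertical) placements: (rows-1) * cols = 5 * 8 = 40
Right (horizontal) placements: rows * (cols-1) = 6 * 7 = 42
Advantage = Left - Right = 40 - 42 = -2

-2


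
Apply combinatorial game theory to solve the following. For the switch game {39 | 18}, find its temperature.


The game is {39 | 18}, a switch {a | b} with numbers a > b.
Cooling {a | b} by t gives {a - t | b + t}, which stops being hot when a - t = b + t, i.e. at t = (a - b)/2. So the temperature of a switch is (a - b)/2.
Temperature = (Left option - Right option) / 2
= (39 - (18)) / 2
= 21 / 2
= 21/2

21/2


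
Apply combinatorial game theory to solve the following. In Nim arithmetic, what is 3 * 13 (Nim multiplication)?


Nim multiplication is bilinear over XOR: (u XOR v) * w = (u*w) XOR (v*w).
So we split each operand into its bit components and XOR the pairwise Nim products.
3 = 1 + 2 (as XOR of powers of 2).
13 = 1 + 4 + 8 (as XOR of powers of 2).
Using the standard Nim-product table on single bits:
  2*2 = 3,   2*4 = 8,   2*8 = 12,
  4*4 = 6,   4*8 = 11,  8*8 = 13,
and  1*x = x (identity), k*l = l*k (commutative).
Pairwise Nim products:
  1 * 1 = 1
  1 * 4 = 4
  1 * 8 = 8
  2 * 1 = 2
  2 * 4 = 8
  2 * 8 = 12
XOR them: 1 XOR 4 XOR 8 XOR 2 XOR 8 XOR 12 = 11.
Result: 3 * 13 = 11 (in Nim).

11


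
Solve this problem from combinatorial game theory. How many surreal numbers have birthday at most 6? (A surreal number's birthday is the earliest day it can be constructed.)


Day 0: {|} = 0 is born. Count = 1.
Day n: the number of surreal numbers born by day n is 2^(n+1) - 1.
By day 0: 2^1 - 1 = 1
By day 1: 2^2 - 1 = 3
By day 2: 2^3 - 1 = 7
By day 3: 2^4 - 1 = 15
By day 4: 2^5 - 1 = 31
By day 5: 2^6 - 1 = 63
By day 6: 2^7 - 1 = 127
By day 6: 127 surreal numbers.

127


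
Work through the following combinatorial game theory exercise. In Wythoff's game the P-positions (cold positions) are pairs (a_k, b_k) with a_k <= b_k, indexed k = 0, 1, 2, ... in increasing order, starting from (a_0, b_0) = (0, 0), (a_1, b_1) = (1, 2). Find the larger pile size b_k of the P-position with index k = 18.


By Wythoff's theorem, a_k = floor(k * phi) and b_k = floor(k * phi^2) = a_k + k, where phi = (1 + sqrt(5))/2 is the golden ratio.
phi = (1 + sqrt(5))/2 = 1.618034
phi^2 = phi + 1 = 2.618034
k = 18
k * phi^2 = 18 * 2.618034 = 47.124612
b_18 = floor(k * phi^2) = 47 (check: a_18 + k = 29 + 18 = 47)

47


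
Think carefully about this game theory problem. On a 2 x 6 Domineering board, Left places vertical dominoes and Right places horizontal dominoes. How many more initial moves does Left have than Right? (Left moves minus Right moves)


Board is 2 x 6 (rows x cols).
Left (vertical) placements: (rows-1) * cols = 1 * 6 = 6
Right (horizontal) placements: rows * (cols-1) = 2 * 5 = 10
Advantage = Left - Right = 6 - 10 = -4

-4


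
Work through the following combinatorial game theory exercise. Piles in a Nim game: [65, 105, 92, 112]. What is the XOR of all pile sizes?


We need the XOR (exclusive or) of all pile sizes.
After XOR-ing pile 1 (size 65): 0 XOR 65 = 65
After XOR-ing pile 2 (size 105): 65 XOR 105 = 40
After XOR-ing pile 3 (size 92): 40 XOR 92 = 116
After XOR-ing pile 4 (size 112): 116 XOR 112 = 4
The Nim-value of this position is 4.

4


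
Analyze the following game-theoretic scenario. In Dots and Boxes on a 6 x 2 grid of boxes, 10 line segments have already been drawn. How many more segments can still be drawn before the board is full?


Grid: 6 x 2 boxes, i.e. 7 rows and 3 columns of dots.
Horizontal edges: (rows + 1) * cols = 7 * 2 = 14
Vertical edges: rows * (cols + 1) = 6 * 3 = 18
Total edges: 14 + 18 = 32
Edges drawn: 10
Remaining: 32 - 10 = 22

22


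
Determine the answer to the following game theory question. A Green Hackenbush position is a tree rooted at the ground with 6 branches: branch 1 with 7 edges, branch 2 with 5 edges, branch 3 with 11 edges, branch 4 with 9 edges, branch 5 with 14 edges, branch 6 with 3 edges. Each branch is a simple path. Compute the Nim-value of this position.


The tree has 6 branches from the ground vertex.
In Green Hackenbush, the Nim-value of a simple path of length k is k.
Branch 1: length 7, Nim-value = 7
Branch 2: length 5, Nim-value = 5
Branch 3: length 11, Nim-value = 11
Branch 4: length 9, Nim-value = 9
Branch 5: length 14, Nim-value = 14
Branch 6: length 3, Nim-value = 3
Total Nim-value = XOR of all branch values:
0 XOR 7 = 7
7 XOR 5 = 2
2 XOR 11 = 9
9 XOR 9 = 0
0 XOR 14 = 14
14 XOR 3 = 13
Nim-value of the tree = 13

13


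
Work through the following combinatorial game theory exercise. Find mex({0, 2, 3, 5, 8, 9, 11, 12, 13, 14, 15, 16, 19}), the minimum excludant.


Set = {0, 2, 3, 5, 8, 9, 11, 12, 13, 14, 15, 16, 19}
0 is in the set.
1 is NOT in the set. This is the mex.
mex = 1

1


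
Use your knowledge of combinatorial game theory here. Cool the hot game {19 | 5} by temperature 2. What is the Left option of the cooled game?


Original game: {19 | 5} (a switch {a | b} with a > b).
Cooling by t (for t below the temperature (a - b)/2 = 7) taxes each move by t: {a | b} cooled by t is {a - t | b + t}.
Cooling amount: t = 2
Cooled Left option: 19 - 2 = 17
Cooled Right option: 5 + 2 = 7
Cooled game: {17 | 7}
Left option = 17

17


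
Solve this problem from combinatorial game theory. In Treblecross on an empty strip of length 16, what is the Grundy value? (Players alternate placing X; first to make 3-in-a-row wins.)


Treblecross: place X on empty cells; 3-in-a-row wins.
Playing within two cells of an existing X lets the opponent win at once, so sensible play treats the cells i-2..i+2 around each X as dead. The player left with no safe cell loses, so this is a normal-play take-away game on strips of safe cells.
Placing X at cell i (0-indexed) of a strip of k safe cells leaves independent strips of sizes max(0, i-2) and max(0, k-i-3). Hence G(k) = mex{ G(max(0,i-2)) XOR G(max(0,k-i-3)) : 0 <= i < k }, with G(0) = 0.
G(1): splits (0,0):0^0=0 -> mex({0}) = 1
G(2): splits (0,0):0^0=0 -> mex({0}) = 1
G(3): splits (0,0):0^0=0 -> mex({0}) = 1
G(4): splits (0,1):0^1=1 (0,0):0^0=0 -> mex({0, 1}) = 2
G(5): splits (0,2):0^1=1 (0,1):0^1=1 (0,0):0^0=0 -> mex({0, 1}) = 2
G(6) = mex({1}) = 0
G(7) = mex({0, 1, 2}) = 3
G(8) = mex({0, 1, 2}) = 3
G(9) = mex({0, 2}) = 1
G(10) = mex({0, 2, 3}) = 1
G(11) = mex({0, 3}) = 1
G(12) = mex({1, 3}) = 0
G(13) = mex({0, 1, 2, 3}) = 4
G(14) = mex({0, 1, 2}) = 3
G(15) = mex({0, 1, 2}) = 3
G(16) = mex({0, 1, 2, 4}) = 3
Therefore G(16) = 3.

3


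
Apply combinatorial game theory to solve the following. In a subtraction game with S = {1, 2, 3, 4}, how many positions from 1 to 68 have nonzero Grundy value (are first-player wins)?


Subtraction set S = {1, 2, 3, 4}, so G(n) = n mod 5.
G(n) = 0 when n is a multiple of 5.
Multiples of 5 in [1, 68]: 13
N-positions (nonzero Grundy) = 68 - 13 = 55

55


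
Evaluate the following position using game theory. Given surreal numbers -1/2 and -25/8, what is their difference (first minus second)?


x = -1/2, y = -25/8
Converting to common denominator: 8
x = -4/8, y = -25/8
x - y = -1/2 - -25/8 = 21/8

21/8


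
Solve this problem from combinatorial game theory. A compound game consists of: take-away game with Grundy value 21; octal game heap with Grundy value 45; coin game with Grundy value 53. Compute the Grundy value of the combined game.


By the Sprague-Grundy theorem, the Grundy value of a sum of games is the XOR of individual Grundy values.
take-away game: Grundy value = 21. Running XOR: 0 XOR 21 = 21
octal game heap: Grundy value = 45. Running XOR: 21 XOR 45 = 56
coin game: Grundy value = 53. Running XOR: 56 XOR 53 = 13
The combined Grundy value is 13.

13


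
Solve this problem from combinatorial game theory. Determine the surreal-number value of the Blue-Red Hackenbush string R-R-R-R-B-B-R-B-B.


Edges (from ground): R-R-R-R-B-B-R-B-B
By Berlekamp's sign-expansion rule, a Blue-Red Hackenbush stalk has the value of the surreal number whose sign sequence is the edge sequence with B -> + and R -> -.
Sign sequence: ----++-++
Trace the sign expansion in the surreal number tree, starting from 0:
Edge 1: R (sign -) -> bounds (-inf, 0), value = -1
Edge 2: R (sign -) -> bounds (-inf, -1), value = -2
Edge 3: R (sign -) -> bounds (-inf, -2), value = -3
Edge 4: R (sign -) -> bounds (-inf, -3), value = -4
Edge 5: B (sign +) -> bounds (-4, -3), value = -7/2
Edge 6: B (sign +) -> bounds (-7/2, -3), value = -13/4
Edge 7: R (sign -) -> bounds (-7/2, -13/4), value = -27/8
Edge 8: B (sign +) -> bounds (-27/8, -13/4), value = -53/16
Edge 9: B (sign +) -> bounds (-53/16, -13/4), value = -105/32
Game value = -105/32

-105/32


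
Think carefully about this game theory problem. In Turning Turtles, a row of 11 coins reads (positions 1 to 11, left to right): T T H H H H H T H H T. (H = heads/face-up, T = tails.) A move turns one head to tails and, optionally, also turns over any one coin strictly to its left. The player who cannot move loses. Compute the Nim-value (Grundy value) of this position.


Coins: T T H H H H H T H H T
Key fact: a single head at position k behaves exactly like a Nim heap of size k (turning it to T and optionally flipping a coin at j < k corresponds to moving the heap from k to j, or to 0), and heads combine as a disjunctive sum (two heads at the same place would cancel, matching j XOR j = 0). So the Nim-value is the XOR of the 1-indexed positions of the heads.
Face-up positions (1-indexed): [3, 4, 5, 6, 7, 9, 10]
XOR 0 with 3: 0 XOR 3 = 3
XOR 3 with 4: 3 XOR 4 = 7
XOR 7 with 5: 7 XOR 5 = 2
XOR 2 with 6: 2 XOR 6 = 4
XOR 4 with 7: 4 XOR 7 = 3
XOR 3 with 9: 3 XOR 9 = 10
XOR 10 with 10: 10 XOR 10 = 0
Nim-value = 0

0


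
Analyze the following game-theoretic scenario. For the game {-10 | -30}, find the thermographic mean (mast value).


Game = {-10 | -30}, a switch {a | b} with numbers a > b.
Its thermograph has left wall a - t and right wall b + t, which meet at t = (a - b)/2, where both equal (a + b)/2. So the mast (mean value) is at (a + b)/2.
Mean = (-10 + (-30))/2 = -40/2 = -20

-20


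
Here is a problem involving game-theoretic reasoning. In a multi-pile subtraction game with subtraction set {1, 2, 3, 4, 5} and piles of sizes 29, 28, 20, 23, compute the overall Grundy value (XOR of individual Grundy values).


Subtraction set: {1, 2, 3, 4, 5}
For this subtraction set, G(n) = n mod 6 (period = max + 1 = 6).
Pile 1 (size 29): G(29) = 29 mod 6 = 5
Pile 2 (size 28): G(28) = 28 mod 6 = 4
Pile 3 (size 20): G(20) = 20 mod 6 = 2
Pile 4 (size 23): G(23) = 23 mod 6 = 5
Total Grundy value = XOR of all: 5 XOR 4 XOR 2 XOR 5 = 6

6


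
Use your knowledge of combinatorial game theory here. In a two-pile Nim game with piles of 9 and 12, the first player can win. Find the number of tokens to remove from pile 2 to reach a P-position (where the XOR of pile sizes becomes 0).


Piles: 9 and 12
Current XOR: 9 XOR 12 = 5 (non-zero, so this is an N-position).
To make the XOR zero, we need to find a move that balances the piles.
For pile 2 (size 12): target = 12 XOR 5 = 9
We reduce pile 2 from 12 to 9.
Tokens removed: 12 - 9 = 3
Verification: 9 XOR 9 = 0

3


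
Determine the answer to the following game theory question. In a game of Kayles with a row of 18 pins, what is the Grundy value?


Kayles: a move removes 1 or 2 adjacent pins from a contiguous row.
Removing pins from a row of k leaves two independent rows (a, b) with a + b = k - 1 (one pin) or a + b = k - 2 (two pins); an end removal gives a = 0.
By Sprague-Grundy, G(k) = mex{ G(a) XOR G(b) } over all these splits. G(0) = 0.
G(1): splits (0,0):0^0=0 -> mex({0}) = 1
G(2): splits (0,1):0^1=1 (0,0):0^0=0 -> mex({0, 1}) = 2
G(3): splits (0,2):0^2=2 (1,1):1^1=0 (0,1):0^1=1 -> mex({0, 1, 2}) = 3
G(4): splits (0,3):0^3=3 (1,2):1^2=3 (0,2):0^2=2 (1,1):1^1=0 -> mex({0, 2, 3}) = 1
G(5): splits (0,4):0^1=1 (1,3):1^3=2 (2,2):2^2=0 (0,3):0^3=3 (1,2):1^2=3 -> mex({0, 1, 2, 3}) = 4
G(6) = mex({0, 1, 2, 4}) = 3
G(7) = mex({0, 1, 3, 4, 5}) = 2
G(8) = mex({0, 2, 3, 5, 6}) = 1
G(9) = mex({0, 1, 2, 3, 6, 7}) = 4
G(10) = mex({0, 1, 3, 4, 5, 7}) = 2
G(11) = mex({0, 1, 2, 3, 4, 5}) = 6
G(12) = mex({0, 1, 2, 3, 5, 6, 7}) = 4
G(13) = mex({0, 2, 3, 4, 6, 7}) = 1
G(14) = mex({0, 1, 4, 5, 6, 7}) = 2
G(15) = mex({0, 1, 2, 3, 4, 5, 6}) = 7
G(16) = mex({0, 2, 3, 5, 6, 7}) = 1
G(17) = mex({0, 1, 2, 3, 5, 6, 7}) = 4
G(18) = mex({0, 1, 2, 4, 5, 6}) = 3
Therefore G(18) = 3.

3


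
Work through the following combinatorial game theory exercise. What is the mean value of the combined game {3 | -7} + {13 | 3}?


G1 = {3 | -7}, G2 = {13 | 3}
Each is a switch {a | b} with numbers a > b; its mean value is (a + b)/2, and mean value is additive over game sums: m(G1 + G2) = m(G1) + m(G2).
Mean of G1 = (3 + (-7))/2 = -4/2 = -2
Mean of G2 = (13 + (3))/2 = 16/2 = 8
Mean of G1 + G2 = -2 + 8 = 6

6


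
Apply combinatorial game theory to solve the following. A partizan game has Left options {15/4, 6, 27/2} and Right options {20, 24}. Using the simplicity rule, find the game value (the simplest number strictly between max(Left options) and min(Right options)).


Left options: {15/4, 6, 27/2}, max = 27/2
Right options: {20, 24}, min = 20
All options are numbers and max(Left) < min(Right), so by the simplicity theorem the value is the simplest (earliest-born) number strictly between 27/2 and 20.
Integers 14 through 19 all lie strictly between 27/2 and 20.
Among integers, the simplest (lowest birthday = smallest |n|; 0 is born on day 0, +-n on day n) is 14.
No non-integer in the interval can be simpler: if x is a non-integer in the interval, then floor(x) or ceil(x) also lies in the interval (the interval contains an integer), and both are proper prefixes of x's sign expansion, i.e. born earlier. So the game value is 14.
Game value = 14

14


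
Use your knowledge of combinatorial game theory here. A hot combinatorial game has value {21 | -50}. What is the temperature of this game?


The game is {21 | -50}, a switch {a | b} with numbers a > b.
Cooling {a | b} by t gives {a - t | b + t}, which stops being hot when a - t = b + t, i.e. at t = (a - b)/2. So the temperature of a switch is (a - b)/2.
Temperature = (Left option - Right option) / 2
= (21 - (-50)) / 2
= 71 / 2
= 71/2

71/2


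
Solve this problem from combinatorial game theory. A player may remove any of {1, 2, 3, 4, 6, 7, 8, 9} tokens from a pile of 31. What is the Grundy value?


The subtraction set is S = {1, 2, 3, 4, 6, 7, 8, 9}.
G(k) = mex{ G(k - s) : s in S, s <= k }. We compute iteratively: G(0) = 0.
G(1) = mex({0}) = 1
G(2) = mex({0, 1}) = 2
G(3) = mex({0, 1, 2}) = 3
G(4) = mex({0, 1, 2, 3}) = 4
G(5) = mex({1, 2, 3, 4}) = 0
G(6) = mex({0, 2, 3, 4}) = 1
G(7) = mex({0, 1, 3, 4}) = 2
G(8) = mex({0, 1, 2, 4}) = 3
G(9) = mex({0, 1, 2, 3}) = 4
G(10) = mex({1, 2, 3, 4}) = 0
G(11) = mex({0, 2, 3, 4}) = 1
G(12) = mex({0, 1, 3, 4}) = 2
G(13) = mex({0, 1, 2, 4}) = 3
Observe that G(5)..G(13) = 0, 1, 2, 3, 4, 0, 1, 2, 3 repeats G(0)..G(8) = 0, 1, 2, 3, 4, 0, 1, 2, 3.
For k >= max(S) = 9, G(k) is determined by the previous 9 values G(k-9)..G(k-1); a window of 9 consecutive values has recurred shifted by 5, so by induction G(k + 5) = G(k) for all k >= 0: the sequence is periodic from the start with period 5.
One period: G(0..4) = 0, 1, 2, 3, 4.
31 mod 5 = 1, so G(31) = G(1) = 1.

1


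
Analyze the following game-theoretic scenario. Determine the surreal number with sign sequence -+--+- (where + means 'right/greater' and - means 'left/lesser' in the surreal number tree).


Sign expansion: -+--+-
Rule: track bounds (lo, hi), initially (-inf, +inf). On '+', the current value becomes lo and we move to the simplest number in (value, hi): value + 1 if hi = +inf, otherwise the midpoint (value + hi)/2. On '-', the current value becomes hi and we move to value - 1 if lo = -inf, otherwise the midpoint (lo + value)/2.
Start at 0.
Step 1: sign = -, move left. Bounds: (-inf, 0). Value = -1
Step 2: sign = +, move right. Bounds: (-1, 0). Value = -1/2
Step 3: sign = -, move left. Bounds: (-1, -1/2). Value = -3/4
Step 4: sign = -, move left. Bounds: (-1, -3/4). Value = -7/8
Step 5: sign = +, move right. Bounds: (-7/8, -3/4). Value = -13/16
Step 6: sign = -, move left. Bounds: (-7/8, -13/16). Value = -27/32
The surreal number with sign expansion -+--+- is -27/32.

-27/32


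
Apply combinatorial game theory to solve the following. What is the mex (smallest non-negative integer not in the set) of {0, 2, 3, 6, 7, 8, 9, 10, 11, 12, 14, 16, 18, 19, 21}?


Set = {0, 2, 3, 6, 7, 8, 9, 10, 11, 12, 14, 16, 18, 19, 21}
0 is in the set.
1 is NOT in the set. This is the mex.
mex = 1

1


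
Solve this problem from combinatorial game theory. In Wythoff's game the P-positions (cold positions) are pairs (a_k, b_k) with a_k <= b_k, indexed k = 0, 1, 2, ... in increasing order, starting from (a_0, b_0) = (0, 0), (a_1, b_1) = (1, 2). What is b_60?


By Wythoff's theorem, a_k = floor(k * phi) and b_k = floor(k * phi^2) = a_k + k, where phi = (1 + sqrt(5))/2 is the golden ratio.
phi = (1 + sqrt(5))/2 = 1.618034
phi^2 = phi + 1 = 2.618034
k = 60
k * phi^2 = 60 * 2.618034 = 157.082039
b_60 = floor(k * phi^2) = 157 (check: a_60 + k = 97 + 60 = 157)

157


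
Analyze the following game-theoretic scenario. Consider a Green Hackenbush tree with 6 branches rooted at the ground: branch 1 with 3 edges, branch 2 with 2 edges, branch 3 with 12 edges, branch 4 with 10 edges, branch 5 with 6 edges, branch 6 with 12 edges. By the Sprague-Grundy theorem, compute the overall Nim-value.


The tree has 6 branches from the ground vertex.
In Green Hackenbush, the Nim-value of a simple path of length k is k.
Branch 1: length 3, Nim-value = 3
Branch 2: length 2, Nim-value = 2
Branch 3: length 12, Nim-value = 12
Branch 4: length 10, Nim-value = 10
Branch 5: length 6, Nim-value = 6
Branch 6: length 12, Nim-value = 12
Total Nim-value = XOR of all branch values:
0 XOR 3 = 3
3 XOR 2 = 1
1 XOR 12 = 13
13 XOR 10 = 7
7 XOR 6 = 1
1 XOR 12 = 13
Nim-value of the tree = 13

13


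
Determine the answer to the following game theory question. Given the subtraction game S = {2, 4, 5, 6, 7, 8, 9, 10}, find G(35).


The subtraction set is S = {2, 4, 5, 6, 7, 8, 9, 10}.
G(k) = mex{ G(k - s) : s in S, s <= k }. We compute iteratively: G(0) = 0.
G(1) = mex({}) = 0
G(2) = mex({0}) = 1
G(3) = mex({0}) = 1
G(4) = mex({0, 1}) = 2
G(5) = mex({0, 1}) = 2
G(6) = mex({0, 1, 2}) = 3
G(7) = mex({0, 1, 2}) = 3
G(8) = mex({0, 1, 2, 3}) = 4
G(9) = mex({0, 1, 2, 3}) = 4
G(10) = mex({0, 1, 2, 3, 4}) = 5
G(11) = mex({0, 1, 2, 3, 4}) = 5
G(12) = mex({1, 2, 3, 4, 5}) = 0
G(13) = mex({1, 2, 3, 4, 5}) = 0
G(14) = mex({0, 2, 3, 4, 5}) = 1
G(15) = mex({0, 2, 3, 4, 5}) = 1
G(16) = mex({0, 1, 3, 4, 5}) = 2
G(17) = mex({0, 1, 3, 4, 5}) = 2
G(18) = mex({0, 1, 2, 4, 5}) = 3
G(19) = mex({0, 1, 2, 4, 5}) = 3
G(20) = mex({0, 1, 2, 3, 5}) = 4
G(21) = mex({0, 1, 2, 3, 5}) = 4
Observe that G(12)..G(21) = 0, 0, 1, 1, 2, 2, 3, 3, 4, 4 repeats G(0)..G(9) = 0, 0, 1, 1, 2, 2, 3, 3, 4, 4.
For k >= max(S) = 10, G(k) is determined by the previous 10 values G(k-10)..G(k-1); a window of 10 consecutive values has recurred shifted by 12, so by induction G(k + 12) = G(k) for all k >= 0: the sequence is periodic from the start with period 12.
One period: G(0..11) = 0, 0, 1, 1, 2, 2, 3, 3, 4, 4, 5, 5.
35 mod 12 = 11, so G(35) = G(11) = 5.

5


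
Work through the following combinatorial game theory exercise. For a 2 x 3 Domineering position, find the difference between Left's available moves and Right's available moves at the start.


Board is 2 x 3 (rows x cols).
Left (vertical) placements: (rows-1) * cols = 1 * 3 = 3
Right (horizontal) placements: rows * (cols-1) = 2 * 2 = 4
Advantage = Left - Right = 3 - 4 = -1

-1


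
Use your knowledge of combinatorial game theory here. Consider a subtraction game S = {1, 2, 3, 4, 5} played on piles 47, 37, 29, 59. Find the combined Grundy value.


Subtraction set: {1, 2, 3, 4, 5}
For this subtraction set, G(n) = n mod 6 (period = max + 1 = 6).
Pile 1 (size 47): G(47) = 47 mod 6 = 5
Pile 2 (size 37): G(37) = 37 mod 6 = 1
Pile 3 (size 29): G(29) = 29 mod 6 = 5
Pile 4 (size 59): G(59) = 59 mod 6 = 5
Total Grundy value = XOR of all: 5 XOR 1 XOR 5 XOR 5 = 4

4


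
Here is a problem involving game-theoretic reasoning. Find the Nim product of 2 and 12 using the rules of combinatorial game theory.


Nim multiplication is bilinear over XOR: (u XOR v) * w = (u*w) XOR (v*w).
So we split each operand into its bit components and XOR the pairwise Nim products.
2 = 2 (as XOR of powers of 2).
12 = 4 + 8 (as XOR of powers of 2).
Using the standard Nim-product table on single bits:
  2*2 = 3,   2*4 = 8,   2*8 = 12,
  4*4 = 6,   4*8 = 11,  8*8 = 13,
and  1*x = x (identity), k*l = l*k (commutative).
Pairwise Nim products:
  2 * 4 = 8
  2 * 8 = 12
XOR them: 8 XOR 12 = 4.
Result: 2 * 12 = 4 (in Nim).

4


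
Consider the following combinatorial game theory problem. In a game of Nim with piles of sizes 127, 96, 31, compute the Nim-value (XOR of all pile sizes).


We need the XOR (exclusive or) of all pile sizes.
After XOR-ing pile 1 (size 127): 0 XOR 127 = 127
After XOR-ing pile 2 (size 96): 127 XOR 96 = 31
After XOR-ing pile 3 (size 31): 31 XOR 31 = 0
The Nim-value of this position is 0.

0


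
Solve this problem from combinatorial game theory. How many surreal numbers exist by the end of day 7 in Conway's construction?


Day 0: {|} = 0 is born. Count = 1.
Day n: the number of surreal numbers born by day n is 2^(n+1) - 1.
By day 0: 2^1 - 1 = 1
By day 1: 2^2 - 1 = 3
By day 2: 2^3 - 1 = 7
By day 3: 2^4 - 1 = 15
By day 4: 2^5 - 1 = 31
By day 5: 2^6 - 1 = 63
By day 6: 2^7 - 1 = 127
By day 7: 2^8 - 1 = 255
By day 7: 255 surreal numbers.

255


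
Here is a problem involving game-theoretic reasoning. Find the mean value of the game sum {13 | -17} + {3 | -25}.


G1 = {13 | -17}, G2 = {3 | -25}
Each is a switch {a | b} with numbers a > b; its mean value is (a + b)/2, and mean value is additive over game sums: m(G1 + G2) = m(G1) + m(G2).
Mean of G1 = (13 + (-17))/2 = -4/2 = -2
Mean of G2 = (3 + (-25))/2 = -22/2 = -11
Mean of G1 + G2 = -2 + -11 = -13

-13


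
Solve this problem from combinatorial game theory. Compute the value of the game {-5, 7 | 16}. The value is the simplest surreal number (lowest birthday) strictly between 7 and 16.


Left options: {-5, 7}, max = 7
Right options: {16}, min = 16
All options are numbers and max(Left) < min(Right), so by the simplicity theorem the value is the simplest (earliest-born) number strictly between 7 and 16.
Integers 8 through 15 all lie strictly between 7 and 16.
Among integers, the simplest (lowest birthday = smallest |n|; 0 is born on day 0, +-n on day n) is 8.
No non-integer in the interval can be simpler: if x is a non-integer in the interval, then floor(x) or ceil(x) also lies in the interval (the interval contains an integer), and both are proper prefixes of x's sign expansion, i.e. born earlier. So the game value is 8.
Game value = 8

8


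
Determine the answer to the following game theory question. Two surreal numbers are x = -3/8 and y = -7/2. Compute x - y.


x = -3/8, y = -7/2
Converting to common denominator: 8
x = -3/8, y = -28/8
x - y = -3/8 - -7/2 = 25/8

25/8


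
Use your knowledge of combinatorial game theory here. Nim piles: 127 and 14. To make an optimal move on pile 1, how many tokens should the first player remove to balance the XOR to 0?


Piles: 127 and 14
Current XOR: 127 XOR 14 = 113 (non-zero, so this is an N-position).
To make the XOR zero, we need to find a move that balances the piles.
For pile 1 (size 127): target = 127 XOR 113 = 14
We reduce pile 1 from 127 to 14.
Tokens removed: 127 - 14 = 113
Verification: 14 XOR 14 = 0

113


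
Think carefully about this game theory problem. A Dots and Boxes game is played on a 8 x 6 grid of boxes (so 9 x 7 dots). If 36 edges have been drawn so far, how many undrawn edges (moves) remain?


Grid: 8 x 6 boxes, i.e. 9 rows and 7 columns of dots.
Horizontal edges: (rows + 1) * cols = 9 * 6 = 54
Vertical edges: rows * (cols + 1) = 8 * 7 = 56
Total edges: 54 + 56 = 110
Edges drawn: 36
Remaining: 110 - 36 = 74

74


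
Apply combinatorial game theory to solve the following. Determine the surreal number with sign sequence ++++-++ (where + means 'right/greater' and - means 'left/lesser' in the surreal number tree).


Sign expansion: ++++-++
Rule: track bounds (lo, hi), initially (-inf, +inf). On '+', the current value becomes lo and we move to the simplest number in (value, hi): value + 1 if hi = +inf, otherwise the midpoint (value + hi)/2. On '-', the current value becomes hi and we move to value - 1 if lo = -inf, otherwise the midpoint (lo + value)/2.
Start at 0.
Step 1: sign = +, move right. Bounds: (0, +inf). Value = 1
Step 2: sign = +, move right. Bounds: (1, +inf). Value = 2
Step 3: sign = +, move right. Bounds: (2, +inf). Value = 3
Step 4: sign = +, move right. Bounds: (3, +inf). Value = 4
Step 5: sign = -, move left. Bounds: (3, 4). Value = 7/2
Step 6: sign = +, move right. Bounds: (7/2, 4). Value = 15/4
Step 7: sign = +, move right. Bounds: (15/4, 4). Value = 31/8
The surreal number with sign expansion ++++-++ is 31/8.

31/8


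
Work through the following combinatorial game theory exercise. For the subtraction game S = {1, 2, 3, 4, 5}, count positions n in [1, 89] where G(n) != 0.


Subtraction set S = {1, 2, 3, 4, 5}, so G(n) = n mod 6.
G(n) = 0 when n is a multiple of 6.
Multiples of 6 in [1, 89]: 14
N-positions (nonzero Grundy) = 89 - 14 = 75

75


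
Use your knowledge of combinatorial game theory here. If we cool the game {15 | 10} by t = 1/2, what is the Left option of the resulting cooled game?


Original game: {15 | 10} (a switch {a | b} with a > b).
Cooling by t (for t below the temperature (a - b)/2 = 5/2) taxes each move by t: {a | b} cooled by t is {a - t | b + t}.
Cooling amount: t = 1/2
Cooled Left option: 15 - 1/2 = 29/2
Cooled Right option: 10 + 1/2 = 21/2
Cooled game: {29/2 | 21/2}
Left option = 29/2

29/2


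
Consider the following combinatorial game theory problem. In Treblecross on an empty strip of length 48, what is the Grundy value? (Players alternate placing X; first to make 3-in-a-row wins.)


Treblecross: place X on empty cells; 3-in-a-row wins.
Playing within two cells of an existing X lets the opponent win at once, so sensible play treats the cells i-2..i+2 around each X as dead. The player left with no safe cell loses, so this is a normal-play take-away game on strips of safe cells.
Placing X at cell i (0-indexed) of a strip of k safe cells leaves independent strips of sizes max(0, i-2) and max(0, k-i-3). Hence G(k) = mex{ G(max(0,i-2)) XOR G(max(0,k-i-3)) : 0 <= i < k }, with G(0) = 0.
G(1): splits (0,0):0^0=0 -> mex({0}) = 1
G(2): splits (0,0):0^0=0 -> mex({0}) = 1
G(3): splits (0,0):0^0=0 -> mex({0}) = 1
G(4): splits (0,1):0^1=1 (0,0):0^0=0 -> mex({0, 1}) = 2
G(5): splits (0,2):0^1=1 (0,1):0^1=1 (0,0):0^0=0 -> mex({0, 1}) = 2
G(6) = mex({1}) = 0
G(7) = mex({0, 1, 2}) = 3
G(8) = mex({0, 1, 2}) = 3
G(9) = mex({0, 2}) = 1
G(10) = mex({0, 2, 3}) = 1
G(11) = mex({0, 3}) = 1
G(12) = mex({1, 3}) = 0
G(13) = mex({0, 1, 2, 3}) = 4
G(14) = mex({0, 1, 2}) = 3
G(15) = mex({0, 1, 2}) = 3
G(16) = mex({0, 1, 2, 4}) = 3
G(17) = mex({0, 1, 3, 4}) = 2
G(18) = mex({0, 1, 3, 4}) = 2
G(19) = mex({0, 1, 3, 5}) = 2
G(20) = mex({0, 1, 2, 3, 5}) = 4
G(21) = mex({0, 1, 2, 3, 5}) = 4
G(22) = mex({1, 2, 6}) = 0
G(23) = mex({0, 1, 2, 3, 4, 6}) = 5
G(24) = mex({0, 1, 2, 3, 4}) = 5
G(25) = mex({0, 1, 3, 4, 7}) = 2
G(26) = mex({0, 1, 3, 4, 5, 7}) = 2
G(27) = mex({0, 1, 3, 5}) = 2
G(28) = mex({0, 1, 2, 5}) = 3
G(29) = mex({0, 1, 2, 4, 5, 6}) = 3
G(30) = mex({1, 2, 4, 6}) = 0
G(31) = mex({0, 1, 2, 3, 4, 6}) = 5
G(32) = mex({1, 2, 3, 4, 7}) = 0
G(33) = mex({0, 3, 7}) = 1
G(34) = mex({0, 2, 3, 5, 7}) = 1
G(35) = mex({0, 2, 3, 5, 6}) = 1
G(36) = mex({0, 1, 2, 5, 6}) = 3
G(37) = mex({0, 1, 2, 4, 5, 6}) = 3
G(38) = mex({0, 1, 2, 4}) = 3
G(39) = mex({0, 1, 2, 3, 4, 7}) = 5
G(40) = mex({0, 1, 2, 3, 4, 5, 7}) = 6
G(41) = mex({0, 1, 2, 3, 5, 7}) = 4
G(42) = mex({0, 1, 2, 3, 5, 6, 7}) = 4
G(43) = mex({0, 2, 3, 5, 6}) = 1
G(44) = mex({1, 2, 3, 4, 5, 6}) = 0
G(45) = mex({0, 1, 2, 3, 4, 6, 7}) = 5
G(46) = mex({0, 1, 2, 3, 4, 7}) = 5
G(47) = mex({0, 1, 2, 3, 4, 5, 7}) = 6
G(48) = mex({0, 1, 2, 3, 4, 5, 7}) = 6
Therefore G(48) = 6.

6


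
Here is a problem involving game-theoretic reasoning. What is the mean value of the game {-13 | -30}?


Game = {-13 | -30}, a switch {a | b} with numbers a > b.
Its thermograph has left wall a - t and right wall b + t, which meet at t = (a - b)/2, where both equal (a + b)/2. So the mast (mean value) is at (a + b)/2.
Mean = (-13 + (-30))/2 = -43/2 = -43/2

-43/2


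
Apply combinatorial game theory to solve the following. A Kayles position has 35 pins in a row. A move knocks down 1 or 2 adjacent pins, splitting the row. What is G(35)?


Kayles: a move removes 1 or 2 adjacent pins from a contiguous row.
Removing pins from a row of k leaves two independent rows (a, b) with a + b = k - 1 (one pin) or a + b = k - 2 (two pins); an end removal gives a = 0.
By Sprague-Grundy, G(k) = mex{ G(a) XOR G(b) } over all these splits. G(0) = 0.
G(1): splits (0,0):0^0=0 -> mex({0}) = 1
G(2): splits (0,1):0^1=1 (0,0):0^0=0 -> mex({0, 1}) = 2
G(3): splits (0,2):0^2=2 (1,1):1^1=0 (0,1):0^1=1 -> mex({0, 1, 2}) = 3
G(4): splits (0,3):0^3=3 (1,2):1^2=3 (0,2):0^2=2 (1,1):1^1=0 -> mex({0, 2, 3}) = 1
G(5): splits (0,4):0^1=1 (1,3):1^3=2 (2,2):2^2=0 (0,3):0^3=3 (1,2):1^2=3 -> mex({0, 1, 2, 3}) = 4
G(6) = mex({0, 1, 2, 4}) = 3
G(7) = mex({0, 1, 3, 4, 5}) = 2
G(8) = mex({0, 2, 3, 5, 6}) = 1
G(9) = mex({0, 1, 2, 3, 6, 7}) = 4
G(10) = mex({0, 1, 3, 4, 5, 7}) = 2
G(11) = mex({0, 1, 2, 3, 4, 5}) = 6
G(12) = mex({0, 1, 2, 3, 5, 6, 7}) = 4
G(13) = mex({0, 2, 3, 4, 6, 7}) = 1
G(14) = mex({0, 1, 4, 5, 6, 7}) = 2
G(15) = mex({0, 1, 2, 3, 4, 5, 6}) = 7
G(16) = mex({0, 2, 3, 5, 6, 7}) = 1
G(17) = mex({0, 1, 2, 3, 5, 6, 7}) = 4
G(18) = mex({0, 1, 2, 4, 5, 6}) = 3
G(19) = mex({0, 1, 3, 4, 5, 7}) = 2
G(20) = mex({0, 2, 3, 4, 5, 6, 7}) = 1
G(21) = mex({0, 1, 2, 3, 5, 6, 7}) = 4
G(22) = mex({0, 1, 2, 3, 4, 5, 7}) = 6
G(23) = mex({0, 1, 2, 3, 4, 5, 6}) = 7
G(24) = mex({0, 1, 2, 3, 5, 6, 7}) = 4
G(25) = mex({0, 2, 3, 4, 6, 7}) = 1
G(26) = mex({0, 1, 3, 4, 5, 6, 7}) = 2
G(27) = mex({0, 1, 2, 3, 4, 5, 6, 7}) = 8
G(28) = mex({0, 1, 2, 3, 4, 6, 7, 8}) = 5
G(29) = mex({0, 1, 2, 3, 5, 6, 7, 8, 9}) = 4
G(30) = mex({0, 1, 2, 3, 4, 5, 6, 9, 10}) = 7
G(31) = mex({0, 1, 3, 4, 5, 7, 10, 11}) = 2
G(32) = mex({0, 2, 3, 4, 5, 6, 7, 9, 11}) = 1
G(33) = mex({0, 1, 2, 3, 4, 5, 6, 7, 9, 12}) = 8
G(34) = mex({0, 1, 2, 3, 4, 5, 7, 8, 11, 12}) = 6
G(35) = mex({0, 1, 2, 3, 4, 5, 6, 8, 9, 10, 11}) = 7
Therefore G(35) = 7.

7


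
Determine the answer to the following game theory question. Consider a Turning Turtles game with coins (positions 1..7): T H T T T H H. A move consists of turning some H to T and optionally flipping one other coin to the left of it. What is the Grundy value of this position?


Coins: T H T T T H H
Key fact: a single head at position k behaves exactly like a Nim heap of size k (turning it to T and optionally flipping a coin at j < k corresponds to moving the heap from k to j, or to 0), and heads combine as a disjunctive sum (two heads at the same place would cancel, matching j XOR j = 0). So the Nim-value is the XOR of the 1-indexed positions of the heads.
Face-up positions (1-indexed): [2, 6, 7]
XOR 0 with 2: 0 XOR 2 = 2
XOR 2 with 6: 2 XOR 6 = 4
XOR 4 with 7: 4 XOR 7 = 3
Nim-value = 3

3


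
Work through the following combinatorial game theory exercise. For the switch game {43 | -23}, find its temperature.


The game is {43 | -23}, a switch {a | b} with numbers a > b.
Cooling {a | b} by t gives {a - t | b + t}, which stops being hot when a - t = b + t, i.e. at t = (a - b)/2. So the temperature of a switch is (a - b)/2.
Temperature = (Left option - Right option) / 2
= (43 - (-23)) / 2
= 66 / 2
= 33

33


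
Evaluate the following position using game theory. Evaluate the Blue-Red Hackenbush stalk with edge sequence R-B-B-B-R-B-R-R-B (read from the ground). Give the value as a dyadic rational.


Edges (from ground): R-B-B-B-R-B-R-R-B
By Berlekamp's sign-expansion rule, a Blue-Red Hackenbush stalk has the value of the surreal number whose sign sequence is the edge sequence with B -> + and R -> -.
Sign sequence: -+++-+--+
Trace the sign expansion in the surreal number tree, starting from 0:
Edge 1: R (sign -) -> bounds (-inf, 0), value = -1
Edge 2: B (sign +) -> bounds (-1, 0), value = -1/2
Edge 3: B (sign +) -> bounds (-1/2, 0), value = -1/4
Edge 4: B (sign +) -> bounds (-1/4, 0), value = -1/8
Edge 5: R (sign -) -> bounds (-1/4, -1/8), value = -3/16
Edge 6: B (sign +) -> bounds (-3/16, -1/8), value = -5/32
Edge 7: R (sign -) -> bounds (-3/16, -5/32), value = -11/64
Edge 8: R (sign -) -> bounds (-3/16, -11/64), value = -23/128
Edge 9: B (sign +) -> bounds (-23/128, -11/64), value = -45/256
Game value = -45/256

-45/256


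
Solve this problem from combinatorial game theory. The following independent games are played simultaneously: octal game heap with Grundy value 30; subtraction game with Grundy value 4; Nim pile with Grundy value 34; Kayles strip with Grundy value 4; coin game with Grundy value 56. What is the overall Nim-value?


By the Sprague-Grundy theorem, the Grundy value of a sum of games is the XOR of individual Grundy values.
octal game heap: Grundy value = 30. Running XOR: 0 XOR 30 = 30
subtraction game: Grundy value = 4. Running XOR: 30 XOR 4 = 26
Nim pile: Grundy value = 34. Running XOR: 26 XOR 34 = 56
Kayles strip: Grundy value = 4. Running XOR: 56 XOR 4 = 60
coin game: Grundy value = 56. Running XOR: 60 XOR 56 = 4
The combined Grundy value is 4.

4


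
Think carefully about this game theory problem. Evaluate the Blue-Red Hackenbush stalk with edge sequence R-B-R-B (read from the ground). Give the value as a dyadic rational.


Edges (from ground): R-B-R-B
By Berlekamp's sign-expansion rule, a Blue-Red Hackenbush stalk has the value of the surreal number whose sign sequence is the edge sequence with B -> + and R -> -.
Sign sequence: -+-+
Trace the sign expansion in the surreal number tree, starting from 0:
Edge 1: R (sign -) -> bounds (-inf, 0), value = -1
Edge 2: B (sign +) -> bounds (-1, 0), value = -1/2
Edge 3: R (sign -) -> bounds (-1, -1/2), value = -3/4
Edge 4: B (sign +) -> bounds (-3/4, -1/2), value = -5/8
Game value = -5/8

-5/8


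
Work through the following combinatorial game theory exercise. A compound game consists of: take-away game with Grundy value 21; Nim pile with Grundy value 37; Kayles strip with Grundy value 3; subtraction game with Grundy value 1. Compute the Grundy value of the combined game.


By the Sprague-Grundy theorem, the Grundy value of a sum of games is the XOR of individual Grundy values.
take-away game: Grundy value = 21. Running XOR: 0 XOR 21 = 21
Nim pile: Grundy value = 37. Running XOR: 21 XOR 37 = 48
Kayles strip: Grundy value = 3. Running XOR: 48 XOR 3 = 51
subtraction game: Grundy value = 1. Running XOR: 51 XOR 1 = 50
The combined Grundy value is 50.

50


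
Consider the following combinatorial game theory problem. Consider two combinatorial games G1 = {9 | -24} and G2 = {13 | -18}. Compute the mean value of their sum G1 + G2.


G1 = {9 | -24}, G2 = {13 | -18}
Each is a switch {a | b} with numbers a > b; its mean value is (a + b)/2, and mean value is additive over game sums: m(G1 + G2) = m(G1) + m(G2).
Mean of G1 = (9 + (-24))/2 = -15/2 = -15/2
Mean of G2 = (13 + (-18))/2 = -5/2 = -5/2
Mean of G1 + G2 = -15/2 + -5/2 = -10

-10


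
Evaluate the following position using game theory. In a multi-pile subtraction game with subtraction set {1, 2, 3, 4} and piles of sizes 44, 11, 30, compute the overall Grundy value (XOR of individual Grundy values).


Subtraction set: {1, 2, 3, 4}
For this subtraction set, G(n) = n mod 5 (period = max + 1 = 5).
Pile 1 (size 44): G(44) = 44 mod 5 = 4
Pile 2 (size 11): G(11) = 11 mod 5 = 1
Pile 3 (size 30): G(30) = 30 mod 5 = 0
Total Grundy value = XOR of all: 4 XOR 1 XOR 0 = 5

5
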